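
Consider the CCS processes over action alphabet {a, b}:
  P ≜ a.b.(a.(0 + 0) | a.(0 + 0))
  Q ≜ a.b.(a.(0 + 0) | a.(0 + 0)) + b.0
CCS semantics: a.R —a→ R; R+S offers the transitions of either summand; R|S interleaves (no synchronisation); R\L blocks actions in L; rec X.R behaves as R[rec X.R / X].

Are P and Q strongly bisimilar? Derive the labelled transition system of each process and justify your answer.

P's transition system — 6 states:
  m0 = a.b.(a.(0 + 0) | a.(0 + 0)) → -a-> m1
  m1 = b.(a.(0 + 0) | a.(0 + 0)) → -b-> m2
  m2 = a.(0 + 0) | a.(0 + 0) → -a-> m3, -a-> m4
  m3 = (0 + 0) | a.(0 + 0) → -a-> m5
  m4 = a.(0 + 0) | (0 + 0) → -a-> m5
  m5 = (0 + 0) | (0 + 0) → ∅
Q's transition system — 7 states:
  n0 = a.b.(a.(0 + 0) | a.(0 + 0)) + b.0 → -a-> n1, -b-> n2
  n1 = b.(a.(0 + 0) | a.(0 + 0)) → -b-> n3
  n2 = 0 → ∅
  n3 = a.(0 + 0) | a.(0 + 0) → -a-> n4, -a-> n5
  n4 = (0 + 0) | a.(0 + 0) → -a-> n6
  n5 = a.(0 + 0) | (0 + 0) → -a-> n6
  n6 = (0 + 0) | (0 + 0) → ∅
Bisimilarity quotient blocks:
  B0 = {m0}
  B1 = {m1, n1}
  B2 = {m2, n3}
  B3 = {m3, m4, n4, n5}
  B4 = {m5, n2, n6}
  B5 = {n0}
m0 ∈ B0, n0 ∈ B5 → different blocks

not bisimilar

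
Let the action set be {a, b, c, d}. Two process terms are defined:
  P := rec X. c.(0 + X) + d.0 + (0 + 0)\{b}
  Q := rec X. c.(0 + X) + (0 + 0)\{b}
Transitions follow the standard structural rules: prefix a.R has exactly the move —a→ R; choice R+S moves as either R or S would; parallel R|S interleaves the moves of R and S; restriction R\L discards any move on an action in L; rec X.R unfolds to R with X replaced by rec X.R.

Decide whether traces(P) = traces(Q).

NO — witness ⟨d⟩

Reachable graph of P (3 states):
  p0 = rec X. c.(0 + X) + d.0 + (0 + 0)\{b} | -c-> p1, -d-> p2
  p1 = 0 + (rec X. c.(0 + X) + d.0 + (0 + 0)\{b}) | -c-> p1, -d-> p2
  p2 = 0 | (no moves)
Reachable graph of Q (2 states):
  q0 = rec X. c.(0 + X) + (0 + 0)\{b} | -c-> q1
  q1 = 0 + (rec X. c.(0 + X) + (0 + 0)\{b}) | -c-> q1
Run σ = ⟨d⟩ on P: start {p0}
  step 1 (d): {p2}
  P completes σ.
Run σ = ⟨d⟩ on Q: start {q0}
  step 1 (d): ∅ (Q stuck)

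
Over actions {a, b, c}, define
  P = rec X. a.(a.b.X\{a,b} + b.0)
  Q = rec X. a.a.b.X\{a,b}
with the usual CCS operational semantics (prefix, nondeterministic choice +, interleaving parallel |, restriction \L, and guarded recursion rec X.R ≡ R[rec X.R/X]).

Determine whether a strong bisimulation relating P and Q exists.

not bisimilar

P's transition system — 5 states:
  u0 = rec X. a.(a.b.X\{a,b} + b.0) ⊢ --a--▸ u1
  u1 = a.b.(rec X. a.(a.b.X\{a,b} + b.0))\{a,b} + b.0 ⊢ --a--▸ u2, --b--▸ u3
  u2 = b.(rec X. a.(a.b.X\{a,b} + b.0))\{a,b} ⊢ --b--▸ u4
  u3 = 0 ⊢ deadlocked
  u4 = (rec X. a.(a.b.X\{a,b} + b.0))\{a,b} ⊢ deadlocked
Q's transition system — 4 states:
  v0 = rec X. a.a.b.X\{a,b} ⊢ --a--▸ v1
  v1 = a.b.(rec X. a.a.b.X\{a,b})\{a,b} ⊢ --a--▸ v2
  v2 = b.(rec X. a.a.b.X\{a,b})\{a,b} ⊢ --b--▸ v3
  v3 = (rec X. a.a.b.X\{a,b})\{a,b} ⊢ deadlocked
Partition-refinement fixed point:
  B0 = {u0}
  B1 = {u1}
  B2 = {u2, v2}
  B3 = {u3, u4, v3}
  B4 = {v0}
  B5 = {v1}
u0 ∈ B0, v0 ∈ B4 → different blocks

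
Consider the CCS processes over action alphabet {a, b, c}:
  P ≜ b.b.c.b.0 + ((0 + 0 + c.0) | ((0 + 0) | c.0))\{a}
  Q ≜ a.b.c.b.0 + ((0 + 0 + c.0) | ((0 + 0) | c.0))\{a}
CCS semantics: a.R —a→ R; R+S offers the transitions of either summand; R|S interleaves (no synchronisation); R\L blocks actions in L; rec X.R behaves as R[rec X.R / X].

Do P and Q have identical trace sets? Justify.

trace-distinct — witness ⟨b⟩

Reachable graph of P (8 states):
  s0 = b.b.c.b.0 + ((0 + 0 + c.0) | ((0 + 0) | c.0))\{a} → --b--▸ s1, --c--▸ s2, --c--▸ s3
  s1 = b.c.b.0 → --b--▸ s4
  s2 = ((0 + 0 + c.0) | ((0 + 0) | 0))\{a} → --c--▸ s5
  s3 = (0 | ((0 + 0) | c.0))\{a} → --c--▸ s5
  s4 = c.b.0 → --c--▸ s6
  s5 = (0 | ((0 + 0) | 0))\{a} → deadlocked
  s6 = b.0 → --b--▸ s7
  s7 = 0 → deadlocked
Reachable graph of Q (8 states):
  t0 = a.b.c.b.0 + ((0 + 0 + c.0) | ((0 + 0) | c.0))\{a} → --a--▸ t1, --c--▸ t2, --c--▸ t3
  t1 = b.c.b.0 → --b--▸ t4
  t2 = ((0 + 0 + c.0) | ((0 + 0) | 0))\{a} → --c--▸ t5
  t3 = (0 | ((0 + 0) | c.0))\{a} → --c--▸ t5
  t4 = c.b.0 → --c--▸ t6
  t5 = (0 | ((0 + 0) | 0))\{a} → deadlocked
  t6 = b.0 → --b--▸ t7
  t7 = 0 → deadlocked
Run σ = ⟨b⟩ on P: start {s0}
  after b @ step 1: {s1}
  ✓ P
Run σ = ⟨b⟩ on Q: start {t0}
  after b @ step 1: ∅ (Q stuck)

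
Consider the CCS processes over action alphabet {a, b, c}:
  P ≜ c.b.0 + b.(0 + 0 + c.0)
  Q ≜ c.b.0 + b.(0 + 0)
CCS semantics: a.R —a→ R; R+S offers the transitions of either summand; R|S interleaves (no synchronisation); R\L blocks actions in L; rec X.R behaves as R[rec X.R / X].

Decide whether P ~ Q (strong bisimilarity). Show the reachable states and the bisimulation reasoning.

P's transition system — 4 states:
  s0 = c.b.0 + b.(0 + 0 + c.0) → =b=> s1, =c=> s2
  s1 = 0 + 0 + c.0 → =c=> s3
  s2 = b.0 → =b=> s3
  s3 = 0 → deadlocked
Q's transition system — 4 states:
  t0 = c.b.0 + b.(0 + 0) → =b=> t1, =c=> t2
  t1 = 0 + 0 → deadlocked
  t2 = b.0 → =b=> t3
  t3 = 0 → deadlocked
Partition-refinement fixed point:
  B0 = {s0}
  B1 = {s1}
  B2 = {s3, t1, t3}
  B3 = {s2, t2}
  B4 = {t0}
s0 ∈ B0, t0 ∈ B4 → different blocks

NO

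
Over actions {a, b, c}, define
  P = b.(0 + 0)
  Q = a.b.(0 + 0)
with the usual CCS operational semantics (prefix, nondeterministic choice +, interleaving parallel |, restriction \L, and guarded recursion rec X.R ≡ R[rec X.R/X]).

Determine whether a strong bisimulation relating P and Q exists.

NO

LTS(P): 2 reachable states
  u0 = b.(0 + 0) ⊢ --b--▸ u1
  u1 = 0 + 0 ⊢ ·
LTS(Q): 3 reachable states
  v0 = a.b.(0 + 0) ⊢ --a--▸ v1
  v1 = b.(0 + 0) ⊢ --b--▸ v2
  v2 = 0 + 0 ⊢ ·
Coarsest stable partition (strong bisimilarity classes):
  B0 = {u0, v1}
  B1 = {u1, v2}
  B2 = {v0}
u0 ∈ B0, v0 ∈ B2 → different blocks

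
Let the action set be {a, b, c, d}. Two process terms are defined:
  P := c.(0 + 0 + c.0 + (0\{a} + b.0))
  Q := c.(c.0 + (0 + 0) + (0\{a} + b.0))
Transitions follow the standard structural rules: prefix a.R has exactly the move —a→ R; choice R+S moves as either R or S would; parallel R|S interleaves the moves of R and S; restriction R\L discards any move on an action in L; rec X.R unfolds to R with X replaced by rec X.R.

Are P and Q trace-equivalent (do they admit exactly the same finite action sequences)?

P's transition system — 3 states:
  m0 = c.(0 + 0 + c.0 + (0\{a} + b.0)) has moves --c--▸ m1
  m1 = 0 + 0 + c.0 + (0\{a} + b.0) has moves --b--▸ m2, --c--▸ m2
  m2 = 0 has moves ·
Q's transition system — 3 states:
  n0 = c.(c.0 + (0 + 0) + (0\{a} + b.0)) has moves --c--▸ n1
  n1 = c.0 + (0 + 0) + (0\{a} + b.0) has moves --b--▸ n2, --c--▸ n2
  n2 = 0 has moves ·
Bisimilarity quotient blocks:
  B0 = {m0, n0}
  B1 = {m1, n1}
  B2 = {m2, n2}
m0 ∈ B0, n0 ∈ B0 → same block
Bisimilar ⇒ trace-equivalent.

traces(P) = traces(Q)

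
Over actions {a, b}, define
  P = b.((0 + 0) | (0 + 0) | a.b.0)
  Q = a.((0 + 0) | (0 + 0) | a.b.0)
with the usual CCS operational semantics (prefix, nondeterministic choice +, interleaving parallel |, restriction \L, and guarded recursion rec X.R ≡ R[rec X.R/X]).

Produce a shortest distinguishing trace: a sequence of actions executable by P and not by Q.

P's transition system — 4 states:
  u0 = b.((0 + 0) | (0 + 0) | a.b.0) ⊢ -b-> u1
  u1 = (0 + 0) | (0 + 0) | a.b.0 ⊢ -a-> u2
  u2 = (0 + 0) | (0 + 0) | b.0 ⊢ -b-> u3
  u3 = (0 + 0) | (0 + 0) | 0 ⊢ (no moves)
Q's transition system — 4 states:
  v0 = a.((0 + 0) | (0 + 0) | a.b.0) ⊢ -a-> v1
  v1 = (0 + 0) | (0 + 0) | a.b.0 ⊢ -a-> v2
  v2 = (0 + 0) | (0 + 0) | b.0 ⊢ -b-> v3
  v3 = (0 + 0) | (0 + 0) | 0 ⊢ (no moves)
Trace ⟨b⟩ through P, begin at {u0}:
  [1] b ⇒ {u1}
  P completes σ.
Trace ⟨b⟩ through Q, begin at {v0}:
  [1] b ⇒ ∅  — Q cannot continue

b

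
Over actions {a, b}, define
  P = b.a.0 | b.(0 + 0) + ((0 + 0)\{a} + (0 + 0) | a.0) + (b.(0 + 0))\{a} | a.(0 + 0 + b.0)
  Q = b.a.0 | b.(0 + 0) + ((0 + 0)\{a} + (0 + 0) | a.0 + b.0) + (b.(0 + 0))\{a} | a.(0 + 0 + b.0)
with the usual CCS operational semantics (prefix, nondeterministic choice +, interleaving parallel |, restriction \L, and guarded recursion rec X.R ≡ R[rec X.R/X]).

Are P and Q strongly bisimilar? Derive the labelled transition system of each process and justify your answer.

not bisimilar

Reachable graph of P (12 states):
  s0 = b.a.0 | b.(0 + 0) + ((0 + 0)\{a} + (0 + 0) | a.0) + (b.(0 + 0))\{a} | a.(0 + 0 + b.0) | ··a··> s1, ··a··> s2, ··b··> s3, ··b··> s4, ··b··> s5
  s1 = (0 + 0) | 0 | stopped
  s2 = (b.(0 + 0))\{a} | (0 + 0 + b.0) | ··b··> s6, ··b··> s7
  s3 = (0 + 0)\{a} | a.(0 + 0 + b.0) | ··a··> s6
  s4 = a.0 | b.(0 + 0) | ··a··> s8, ··b··> s9
  s5 = b.a.0 | (0 + 0) | ··b··> s9
  s6 = (0 + 0)\{a} | (0 + 0 + b.0) | ··b··> s10
  s7 = (b.(0 + 0))\{a} | 0 | ··b··> s10
  s8 = 0 | b.(0 + 0) | ··b··> s11
  s9 = a.0 | (0 + 0) | ··a··> s11
  s10 = (0 + 0)\{a} | 0 | stopped
  s11 = 0 | (0 + 0) | stopped
Reachable graph of Q (13 states):
  t0 = b.a.0 | b.(0 + 0) + ((0 + 0)\{a} + (0 + 0) | a.0 + b.0) + (b.(0 + 0))\{a} | a.(0 + 0 + b.0) | ··a··> t1, ··a··> t2, ··b··> t3, ··b··> t4, ··b··> t5, ··b··> t6
  t1 = (0 + 0) | 0 | stopped
  t2 = (b.(0 + 0))\{a} | (0 + 0 + b.0) | ··b··> t7, ··b··> t8
  t3 = (0 + 0)\{a} | a.(0 + 0 + b.0) | ··a··> t7
  t4 = 0 | stopped
  t5 = a.0 | b.(0 + 0) | ··a··> t9, ··b··> t10
  t6 = b.a.0 | (0 + 0) | ··b··> t10
  t7 = (0 + 0)\{a} | (0 + 0 + b.0) | ··b··> t11
  t8 = (b.(0 + 0))\{a} | 0 | ··b··> t11
  t9 = 0 | b.(0 + 0) | ··b··> t12
  t10 = a.0 | (0 + 0) | ··a··> t12
  t11 = (0 + 0)\{a} | 0 | stopped
  t12 = 0 | (0 + 0) | stopped
Partition-refinement fixed point:
  B0 = {s0}
  B1 = {s2, t2}
  B2 = {s6, s7, s8, t7, t8, t9}
  B3 = {s1, s10, s11, t1, t11, t12, t4}
  B4 = {s5, t6}
  B5 = {s9, t10}
  B6 = {s4, t5}
  B7 = {s3, t3}
  B8 = {t0}
s0 ∈ B0, t0 ∈ B8 → different blocks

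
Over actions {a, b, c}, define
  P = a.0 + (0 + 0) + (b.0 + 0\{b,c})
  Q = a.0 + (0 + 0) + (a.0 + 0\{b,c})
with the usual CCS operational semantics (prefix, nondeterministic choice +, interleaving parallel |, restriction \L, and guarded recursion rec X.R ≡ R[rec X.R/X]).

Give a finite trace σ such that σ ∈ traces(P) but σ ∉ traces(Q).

P's transition system — 2 states:
  u0 = a.0 + (0 + 0) + (b.0 + 0\{b,c}) ⊢ -a-> u1, -b-> u1
  u1 = 0 ⊢ stopped
Q's transition system — 2 states:
  v0 = a.0 + (0 + 0) + (a.0 + 0\{b,c}) ⊢ -a-> v1
  v1 = 0 ⊢ stopped
Trace ⟨b⟩ through P, begin at {u0}:
  step 1 (b): {u1}
  — P admits the full trace.
Trace ⟨b⟩ through Q, begin at {v0}:
  step 1 (b): no successor for Q

b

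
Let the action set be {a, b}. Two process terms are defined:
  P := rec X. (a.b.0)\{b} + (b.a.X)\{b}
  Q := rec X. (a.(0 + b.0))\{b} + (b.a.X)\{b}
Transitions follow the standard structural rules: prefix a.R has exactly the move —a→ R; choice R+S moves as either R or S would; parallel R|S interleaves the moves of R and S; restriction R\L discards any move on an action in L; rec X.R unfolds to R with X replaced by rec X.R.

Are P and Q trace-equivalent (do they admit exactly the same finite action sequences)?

LTS(P): 2 reachable states
  s0 = rec X. (a.b.0)\{b} + (b.a.X)\{b} | =a=> s1
  s1 = (b.0)\{b} | (no moves)
LTS(Q): 2 reachable states
  t0 = rec X. (a.(0 + b.0))\{b} + (b.a.X)\{b} | =a=> t1
  t1 = (0 + b.0)\{b} | (no moves)
Coarsest stable partition (strong bisimilarity classes):
  B0 = {s0, t0}
  B1 = {s1, t1}
s0 ∈ B0, t0 ∈ B0 → same block
Bisimilar ⇒ trace-equivalent.

YES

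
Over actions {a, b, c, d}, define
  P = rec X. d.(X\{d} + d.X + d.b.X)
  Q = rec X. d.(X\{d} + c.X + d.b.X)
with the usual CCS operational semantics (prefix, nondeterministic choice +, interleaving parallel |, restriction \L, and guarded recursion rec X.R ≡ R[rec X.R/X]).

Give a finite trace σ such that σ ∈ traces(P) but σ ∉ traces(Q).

ddd

Reachable graph of P (3 states):
  p0 = rec X. d.(X\{d} + d.X + d.b.X) ⊢ --d--▸ p1
  p1 = (rec X. d.(X\{d} + d.X + d.b.X))\{d} + d.(rec X. d.(X\{d} + d.X + d.b.X)) + d.b.(rec X. d.(X\{d} + d.X + d.b.X)) ⊢ --d--▸ p0, --d--▸ p2
  p2 = b.(rec X. d.(X\{d} + d.X + d.b.X)) ⊢ --b--▸ p0
Reachable graph of Q (3 states):
  q0 = rec X. d.(X\{d} + c.X + d.b.X) ⊢ --d--▸ q1
  q1 = (rec X. d.(X\{d} + c.X + d.b.X))\{d} + c.(rec X. d.(X\{d} + c.X + d.b.X)) + d.b.(rec X. d.(X\{d} + c.X + d.b.X)) ⊢ --c--▸ q0, --d--▸ q2
  q2 = b.(rec X. d.(X\{d} + c.X + d.b.X)) ⊢ --b--▸ q0
Executing ddd from P (initial set {p0}):
  step 1 (d): {p1}
  step 2 (d): {p0, p2}
  step 3 (d): {p1}
  P completes σ.
Executing ddd from Q (initial set {q0}):
  step 1 (d): {q1}
  step 2 (d): {q2}
  step 3 (d): ∅  — Q cannot continue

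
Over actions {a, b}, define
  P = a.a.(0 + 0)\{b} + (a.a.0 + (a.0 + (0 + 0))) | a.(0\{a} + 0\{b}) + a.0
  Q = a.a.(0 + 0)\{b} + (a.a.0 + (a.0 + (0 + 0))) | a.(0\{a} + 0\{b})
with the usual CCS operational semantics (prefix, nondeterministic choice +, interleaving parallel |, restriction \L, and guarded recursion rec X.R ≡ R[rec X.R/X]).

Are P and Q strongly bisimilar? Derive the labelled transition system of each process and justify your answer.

Reachable graph of P (9 states):
  u0 = a.a.(0 + 0)\{b} + (a.a.0 + (a.0 + (0 + 0))) | a.(0\{a} + 0\{b}) + a.0 :: --a--▸ u1, --a--▸ u2, --a--▸ u3, --a--▸ u4, --a--▸ u5
  u1 = (a.a.0 + (a.0 + (0 + 0))) | (0\{a} + 0\{b}) :: --a--▸ u6, --a--▸ u7
  u2 = 0 :: ·
  u3 = 0 | a.(0\{a} + 0\{b}) :: --a--▸ u6
  u4 = a.(0 + 0)\{b} :: --a--▸ u8
  u5 = a.0 | a.(0\{a} + 0\{b}) :: --a--▸ u3, --a--▸ u7
  u6 = 0 | (0\{a} + 0\{b}) :: ·
  u7 = a.0 | (0\{a} + 0\{b}) :: --a--▸ u6
  u8 = (0 + 0)\{b} :: ·
Reachable graph of Q (8 states):
  v0 = a.a.(0 + 0)\{b} + (a.a.0 + (a.0 + (0 + 0))) | a.(0\{a} + 0\{b}) :: --a--▸ v1, --a--▸ v2, --a--▸ v3, --a--▸ v4
  v1 = (a.a.0 + (a.0 + (0 + 0))) | (0\{a} + 0\{b}) :: --a--▸ v5, --a--▸ v6
  v2 = 0 | a.(0\{a} + 0\{b}) :: --a--▸ v5
  v3 = a.(0 + 0)\{b} :: --a--▸ v7
  v4 = a.0 | a.(0\{a} + 0\{b}) :: --a--▸ v2, --a--▸ v6
  v5 = 0 | (0\{a} + 0\{b}) :: ·
  v6 = a.0 | (0\{a} + 0\{b}) :: --a--▸ v5
  v7 = (0 + 0)\{b} :: ·
Coarsest stable partition (strong bisimilarity classes):
  B0 = {u0}
  B1 = {u3, u4, u7, v2, v3, v6}
  B2 = {u2, u6, u8, v5, v7}
  B3 = {u1, v1}
  B4 = {u5, v4}
  B5 = {v0}
u0 ∈ B0, v0 ∈ B5 → different blocks

not bisimilar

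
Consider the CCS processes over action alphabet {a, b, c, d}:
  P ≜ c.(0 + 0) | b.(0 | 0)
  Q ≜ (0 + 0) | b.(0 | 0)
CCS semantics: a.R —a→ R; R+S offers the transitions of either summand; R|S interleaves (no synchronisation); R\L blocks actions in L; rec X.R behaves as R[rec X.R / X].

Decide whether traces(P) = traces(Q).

P's transition system — 4 states:
  p0 = c.(0 + 0) | b.(0 | 0) | -b-> p1, -c-> p2
  p1 = c.(0 + 0) | (0 | 0) | -c-> p3
  p2 = (0 + 0) | b.(0 | 0) | -b-> p3
  p3 = (0 + 0) | (0 | 0) | ·
Q's transition system — 2 states:
  q0 = (0 + 0) | b.(0 | 0) | -b-> q1
  q1 = (0 + 0) | (0 | 0) | ·
Trace ⟨c⟩ through P, begin at {p0}:
  after c @ step 1: {p2}
  — P admits the full trace.
Trace ⟨c⟩ through Q, begin at {q0}:
  after c @ step 1: ∅ (Q stuck)

trace-distinct — witness ⟨c⟩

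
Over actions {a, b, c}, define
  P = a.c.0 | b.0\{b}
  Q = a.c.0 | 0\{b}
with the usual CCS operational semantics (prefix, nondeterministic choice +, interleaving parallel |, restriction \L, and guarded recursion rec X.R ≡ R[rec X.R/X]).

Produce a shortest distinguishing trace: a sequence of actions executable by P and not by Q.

LTS(P): 6 reachable states
  m0 = a.c.0 | b.0\{b} has moves -a-> m1, -b-> m2
  m1 = c.0 | b.0\{b} has moves -b-> m3, -c-> m4
  m2 = a.c.0 | 0\{b} has moves -a-> m3
  m3 = c.0 | 0\{b} has moves -c-> m5
  m4 = 0 | b.0\{b} has moves -b-> m5
  m5 = 0 | 0\{b} has moves (no moves)
LTS(Q): 3 reachable states
  n0 = a.c.0 | 0\{b} has moves -a-> n1
  n1 = c.0 | 0\{b} has moves -c-> n2
  n2 = 0 | 0\{b} has moves (no moves)
Trace ⟨b⟩ through P, begin at {m0}:
  after b @ step 1: {m2}
  — P admits the full trace.
Trace ⟨b⟩ through Q, begin at {n0}:
  after b @ step 1: no successor for Q

b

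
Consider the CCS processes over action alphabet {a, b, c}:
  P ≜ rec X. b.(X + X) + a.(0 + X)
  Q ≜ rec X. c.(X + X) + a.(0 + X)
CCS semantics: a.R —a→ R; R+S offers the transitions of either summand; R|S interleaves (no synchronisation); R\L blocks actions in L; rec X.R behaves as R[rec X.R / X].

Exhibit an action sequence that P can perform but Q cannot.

b

P's transition system — 3 states:
  p0 = rec X. b.(X + X) + a.(0 + X) ⊢ —a→ p1, —b→ p2
  p1 = 0 + (rec X. b.(X + X) + a.(0 + X)) ⊢ —a→ p1, —b→ p2
  p2 = (rec X. b.(X + X) + a.(0 + X)) + (rec X. b.(X + X) + a.(0 + X)) ⊢ —a→ p1, —b→ p2
Q's transition system — 3 states:
  q0 = rec X. c.(X + X) + a.(0 + X) ⊢ —a→ q1, —c→ q2
  q1 = 0 + (rec X. c.(X + X) + a.(0 + X)) ⊢ —a→ q1, —c→ q2
  q2 = (rec X. c.(X + X) + a.(0 + X)) + (rec X. c.(X + X) + a.(0 + X)) ⊢ —a→ q1, —c→ q2
Executing b from P (initial set {p0}):
  [1] b ⇒ {p2}
  ✓ P
Executing b from Q (initial set {q0}):
  [1] b ⇒ ∅ (Q stuck)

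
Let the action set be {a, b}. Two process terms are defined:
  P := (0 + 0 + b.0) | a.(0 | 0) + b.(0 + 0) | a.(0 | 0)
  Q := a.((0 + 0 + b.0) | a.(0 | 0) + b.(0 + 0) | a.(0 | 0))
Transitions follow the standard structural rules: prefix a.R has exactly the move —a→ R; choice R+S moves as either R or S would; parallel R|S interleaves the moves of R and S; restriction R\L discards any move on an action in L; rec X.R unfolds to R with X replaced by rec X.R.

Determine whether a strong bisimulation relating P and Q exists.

P ≁ Q

Reachable graph of P (7 states):
  m0 = (0 + 0 + b.0) | a.(0 | 0) + b.(0 + 0) | a.(0 | 0) :: —a→ m1, —a→ m2, —b→ m3, —b→ m4
  m1 = (0 + 0 + b.0) | (0 | 0) :: —b→ m5
  m2 = b.(0 + 0) | (0 | 0) :: —b→ m6
  m3 = (0 + 0) | a.(0 | 0) :: —a→ m6
  m4 = 0 | a.(0 | 0) :: —a→ m5
  m5 = 0 | (0 | 0) :: deadlocked
  m6 = (0 + 0) | (0 | 0) :: deadlocked
Reachable graph of Q (8 states):
  n0 = a.((0 + 0 + b.0) | a.(0 | 0) + b.(0 + 0) | a.(0 | 0)) :: —a→ n1
  n1 = (0 + 0 + b.0) | a.(0 | 0) + b.(0 + 0) | a.(0 | 0) :: —a→ n2, —a→ n3, —b→ n4, —b→ n5
  n2 = (0 + 0 + b.0) | (0 | 0) :: —b→ n6
  n3 = b.(0 + 0) | (0 | 0) :: —b→ n7
  n4 = (0 + 0) | a.(0 | 0) :: —a→ n7
  n5 = 0 | a.(0 | 0) :: —a→ n6
  n6 = 0 | (0 | 0) :: deadlocked
  n7 = (0 + 0) | (0 | 0) :: deadlocked
Partition-refinement fixed point:
  B0 = {m0, n1}
  B1 = {m1, m2, n2, n3}
  B2 = {m5, m6, n6, n7}
  B3 = {m3, m4, n4, n5}
  B4 = {n0}
m0 ∈ B0, n0 ∈ B4 → different blocks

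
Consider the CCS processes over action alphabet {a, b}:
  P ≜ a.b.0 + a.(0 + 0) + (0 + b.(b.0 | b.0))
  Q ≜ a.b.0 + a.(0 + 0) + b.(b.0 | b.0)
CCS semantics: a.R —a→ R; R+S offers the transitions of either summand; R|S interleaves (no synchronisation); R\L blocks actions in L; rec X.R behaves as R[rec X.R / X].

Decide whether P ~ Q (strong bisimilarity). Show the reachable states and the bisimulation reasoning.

P ~ Q

P's transition system — 8 states:
  p0 = a.b.0 + a.(0 + 0) + (0 + b.(b.0 | b.0)) has moves -a-> p1, -a-> p2, -b-> p3
  p1 = 0 + 0 has moves stopped
  p2 = b.0 has moves -b-> p4
  p3 = b.0 | b.0 has moves -b-> p5, -b-> p6
  p4 = 0 has moves stopped
  p5 = 0 | b.0 has moves -b-> p7
  p6 = b.0 | 0 has moves -b-> p7
  p7 = 0 | 0 has moves stopped
Q's transition system — 8 states:
  q0 = a.b.0 + a.(0 + 0) + b.(b.0 | b.0) has moves -a-> q1, -a-> q2, -b-> q3
  q1 = 0 + 0 has moves stopped
  q2 = b.0 has moves -b-> q4
  q3 = b.0 | b.0 has moves -b-> q5, -b-> q6
  q4 = 0 has moves stopped
  q5 = 0 | b.0 has moves -b-> q7
  q6 = b.0 | 0 has moves -b-> q7
  q7 = 0 | 0 has moves stopped
Partition-refinement fixed point:
  B0 = {p0, q0}
  B1 = {p1, p4, p7, q1, q4, q7}
  B2 = {p2, p5, p6, q2, q5, q6}
  B3 = {p3, q3}
p0 ∈ B0, q0 ∈ B0 → same block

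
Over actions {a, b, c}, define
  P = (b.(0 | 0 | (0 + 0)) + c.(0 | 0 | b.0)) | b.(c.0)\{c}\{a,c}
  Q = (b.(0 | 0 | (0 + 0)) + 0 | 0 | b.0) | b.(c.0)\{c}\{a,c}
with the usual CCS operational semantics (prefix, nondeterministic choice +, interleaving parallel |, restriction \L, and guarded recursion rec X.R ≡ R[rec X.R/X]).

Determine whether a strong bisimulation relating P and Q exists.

not bisimilar

LTS(P): 8 reachable states
  s0 = (b.(0 | 0 | (0 + 0)) + c.(0 | 0 | b.0)) | b.(c.0)\{c}\{a,c} :: —b→ s1, —b→ s2, —c→ s3
  s1 = (b.(0 | 0 | (0 + 0)) + c.(0 | 0 | b.0)) | (c.0)\{c}\{a,c} :: —b→ s4, —c→ s5
  s2 = 0 | 0 | (0 + 0) | b.(c.0)\{c}\{a,c} :: —b→ s4
  s3 = 0 | 0 | b.0 | b.(c.0)\{c}\{a,c} :: —b→ s5, —b→ s6
  s4 = 0 | 0 | (0 + 0) | (c.0)\{c}\{a,c} :: stopped
  s5 = 0 | 0 | b.0 | (c.0)\{c}\{a,c} :: —b→ s7
  s6 = 0 | 0 | 0 | b.(c.0)\{c}\{a,c} :: —b→ s7
  s7 = 0 | 0 | 0 | (c.0)\{c}\{a,c} :: stopped
LTS(Q): 6 reachable states
  t0 = (b.(0 | 0 | (0 + 0)) + 0 | 0 | b.0) | b.(c.0)\{c}\{a,c} :: —b→ t1, —b→ t2, —b→ t3
  t1 = (b.(0 | 0 | (0 + 0)) + 0 | 0 | b.0) | (c.0)\{c}\{a,c} :: —b→ t4, —b→ t5
  t2 = 0 | 0 | (0 + 0) | b.(c.0)\{c}\{a,c} :: —b→ t4
  t3 = 0 | 0 | 0 | b.(c.0)\{c}\{a,c} :: —b→ t5
  t4 = 0 | 0 | (0 + 0) | (c.0)\{c}\{a,c} :: stopped
  t5 = 0 | 0 | 0 | (c.0)\{c}\{a,c} :: stopped
Bisimilarity quotient blocks:
  B0 = {s0}
  B1 = {s1}
  B2 = {s2, s5, s6, t1, t2, t3}
  B3 = {s4, s7, t4, t5}
  B4 = {s3, t0}
s0 ∈ B0, t0 ∈ B4 → different blocks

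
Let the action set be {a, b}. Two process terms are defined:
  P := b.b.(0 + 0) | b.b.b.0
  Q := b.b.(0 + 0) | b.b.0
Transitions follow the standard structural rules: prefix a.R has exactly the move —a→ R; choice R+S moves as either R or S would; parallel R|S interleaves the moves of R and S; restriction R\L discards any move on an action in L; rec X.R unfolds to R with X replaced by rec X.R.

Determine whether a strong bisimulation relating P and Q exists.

P's transition system — 12 states:
  u0 = b.b.(0 + 0) | b.b.b.0 → -b-> u1, -b-> u2
  u1 = b.(0 + 0) | b.b.b.0 → -b-> u3, -b-> u4
  u2 = b.b.(0 + 0) | b.b.0 → -b-> u4, -b-> u5
  u3 = (0 + 0) | b.b.b.0 → -b-> u6
  u4 = b.(0 + 0) | b.b.0 → -b-> u6, -b-> u7
  u5 = b.b.(0 + 0) | b.0 → -b-> u7, -b-> u8
  u6 = (0 + 0) | b.b.0 → -b-> u9
  u7 = b.(0 + 0) | b.0 → -b-> u10, -b-> u9
  u8 = b.b.(0 + 0) | 0 → -b-> u10
  u9 = (0 + 0) | b.0 → -b-> u11
  u10 = b.(0 + 0) | 0 → -b-> u11
  u11 = (0 + 0) | 0 → ·
Q's transition system — 9 states:
  v0 = b.b.(0 + 0) | b.b.0 → -b-> v1, -b-> v2
  v1 = b.(0 + 0) | b.b.0 → -b-> v3, -b-> v4
  v2 = b.b.(0 + 0) | b.0 → -b-> v4, -b-> v5
  v3 = (0 + 0) | b.b.0 → -b-> v6
  v4 = b.(0 + 0) | b.0 → -b-> v6, -b-> v7
  v5 = b.b.(0 + 0) | 0 → -b-> v7
  v6 = (0 + 0) | b.0 → -b-> v8
  v7 = b.(0 + 0) | 0 → -b-> v8
  v8 = (0 + 0) | 0 → ·
Coarsest stable partition (strong bisimilarity classes):
  B0 = {u0}
  B1 = {u1, u2, v0}
  B2 = {u3, u4, u5, v1, v2}
  B3 = {u6, u7, u8, v3, v4, v5}
  B4 = {u10, u9, v6, v7}
  B5 = {u11, v8}
u0 ∈ B0, v0 ∈ B1 → different blocks

not bisimilar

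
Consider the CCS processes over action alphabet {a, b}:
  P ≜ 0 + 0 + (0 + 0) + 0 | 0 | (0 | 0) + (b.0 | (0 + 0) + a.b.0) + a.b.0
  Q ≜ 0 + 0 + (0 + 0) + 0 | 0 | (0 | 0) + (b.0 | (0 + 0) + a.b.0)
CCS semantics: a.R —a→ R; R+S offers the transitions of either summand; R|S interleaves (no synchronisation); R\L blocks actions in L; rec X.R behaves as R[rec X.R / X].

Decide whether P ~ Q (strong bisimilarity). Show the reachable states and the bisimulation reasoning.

Reachable graph of P (4 states):
  s0 = 0 + 0 + (0 + 0) + 0 | 0 | (0 | 0) + (b.0 | (0 + 0) + a.b.0) + a.b.0 | -a-> s1, -b-> s2
  s1 = b.0 | -b-> s3
  s2 = 0 | (0 + 0) | ·
  s3 = 0 | ·
Reachable graph of Q (4 states):
  t0 = 0 + 0 + (0 + 0) + 0 | 0 | (0 | 0) + (b.0 | (0 + 0) + a.b.0) | -a-> t1, -b-> t2
  t1 = b.0 | -b-> t3
  t2 = 0 | (0 + 0) | ·
  t3 = 0 | ·
Coarsest stable partition (strong bisimilarity classes):
  B0 = {s0, t0}
  B1 = {s2, s3, t2, t3}
  B2 = {s1, t1}
s0 ∈ B0, t0 ∈ B0 → same block

P ~ Q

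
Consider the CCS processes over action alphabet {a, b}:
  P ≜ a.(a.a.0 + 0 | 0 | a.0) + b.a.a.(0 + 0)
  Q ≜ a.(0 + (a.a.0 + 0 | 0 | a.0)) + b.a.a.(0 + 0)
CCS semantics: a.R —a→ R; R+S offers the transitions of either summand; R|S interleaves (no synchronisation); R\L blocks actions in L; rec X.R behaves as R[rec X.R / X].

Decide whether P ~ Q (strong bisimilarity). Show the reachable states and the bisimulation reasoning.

bisimilar

Reachable graph of P (8 states):
  u0 = a.(a.a.0 + 0 | 0 | a.0) + b.a.a.(0 + 0) has moves =a=> u1, =b=> u2
  u1 = a.a.0 + 0 | 0 | a.0 has moves =a=> u3, =a=> u4
  u2 = a.a.(0 + 0) has moves =a=> u5
  u3 = 0 | 0 | 0 has moves ∅
  u4 = a.0 has moves =a=> u6
  u5 = a.(0 + 0) has moves =a=> u7
  u6 = 0 has moves ∅
  u7 = 0 + 0 has moves ∅
Reachable graph of Q (8 states):
  v0 = a.(0 + (a.a.0 + 0 | 0 | a.0)) + b.a.a.(0 + 0) has moves =a=> v1, =b=> v2
  v1 = 0 + (a.a.0 + 0 | 0 | a.0) has moves =a=> v3, =a=> v4
  v2 = a.a.(0 + 0) has moves =a=> v5
  v3 = 0 | 0 | 0 has moves ∅
  v4 = a.0 has moves =a=> v6
  v5 = a.(0 + 0) has moves =a=> v7
  v6 = 0 has moves ∅
  v7 = 0 + 0 has moves ∅
Bisimilarity quotient blocks:
  B0 = {u0, v0}
  B1 = {u2, v2}
  B2 = {u4, u5, v4, v5}
  B3 = {u3, u6, u7, v3, v6, v7}
  B4 = {u1, v1}
u0 ∈ B0, v0 ∈ B0 → same block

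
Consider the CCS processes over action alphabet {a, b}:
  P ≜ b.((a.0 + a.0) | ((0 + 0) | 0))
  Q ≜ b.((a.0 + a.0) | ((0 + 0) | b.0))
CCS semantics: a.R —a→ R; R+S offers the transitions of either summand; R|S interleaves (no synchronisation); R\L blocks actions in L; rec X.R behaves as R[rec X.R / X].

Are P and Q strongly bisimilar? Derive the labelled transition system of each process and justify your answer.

LTS(P): 3 reachable states
  s0 = b.((a.0 + a.0) | ((0 + 0) | 0)) | -b-> s1
  s1 = (a.0 + a.0) | ((0 + 0) | 0) | -a-> s2
  s2 = 0 | ((0 + 0) | 0) | (no moves)
LTS(Q): 5 reachable states
  t0 = b.((a.0 + a.0) | ((0 + 0) | b.0)) | -b-> t1
  t1 = (a.0 + a.0) | ((0 + 0) | b.0) | -a-> t2, -b-> t3
  t2 = 0 | ((0 + 0) | b.0) | -b-> t4
  t3 = (a.0 + a.0) | ((0 + 0) | 0) | -a-> t4
  t4 = 0 | ((0 + 0) | 0) | (no moves)
Coarsest stable partition (strong bisimilarity classes):
  B0 = {s0}
  B1 = {s1, t3}
  B2 = {s2, t4}
  B3 = {t0}
  B4 = {t1}
  B5 = {t2}
s0 ∈ B0, t0 ∈ B3 → different blocks

not bisimilar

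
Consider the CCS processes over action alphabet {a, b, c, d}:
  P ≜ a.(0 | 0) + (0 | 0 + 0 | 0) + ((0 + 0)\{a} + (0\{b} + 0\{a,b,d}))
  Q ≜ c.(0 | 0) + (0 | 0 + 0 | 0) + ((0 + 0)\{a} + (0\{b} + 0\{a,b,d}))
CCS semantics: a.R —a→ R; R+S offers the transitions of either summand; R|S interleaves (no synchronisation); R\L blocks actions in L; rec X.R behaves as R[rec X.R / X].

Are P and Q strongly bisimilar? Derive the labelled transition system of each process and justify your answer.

Reachable graph of P (2 states):
  u0 = a.(0 | 0) + (0 | 0 + 0 | 0) + ((0 + 0)\{a} + (0\{b} + 0\{a,b,d})) | —a→ u1
  u1 = 0 | 0 | deadlocked
Reachable graph of Q (2 states):
  v0 = c.(0 | 0) + (0 | 0 + 0 | 0) + ((0 + 0)\{a} + (0\{b} + 0\{a,b,d})) | —c→ v1
  v1 = 0 | 0 | deadlocked
Coarsest stable partition (strong bisimilarity classes):
  B0 = {u0}
  B1 = {u1, v1}
  B2 = {v0}
u0 ∈ B0, v0 ∈ B2 → different blocks

P ≁ Q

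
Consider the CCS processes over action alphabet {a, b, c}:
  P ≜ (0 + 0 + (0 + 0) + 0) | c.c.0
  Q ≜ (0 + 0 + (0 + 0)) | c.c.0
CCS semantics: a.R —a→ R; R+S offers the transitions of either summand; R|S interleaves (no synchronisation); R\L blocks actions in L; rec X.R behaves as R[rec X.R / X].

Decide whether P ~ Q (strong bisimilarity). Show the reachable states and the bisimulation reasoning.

bisimilar

P's transition system — 3 states:
  p0 = (0 + 0 + (0 + 0) + 0) | c.c.0 ⊢ —c→ p1
  p1 = (0 + 0 + (0 + 0) + 0) | c.0 ⊢ —c→ p2
  p2 = (0 + 0 + (0 + 0) + 0) | 0 ⊢ ∅
Q's transition system — 3 states:
  q0 = (0 + 0 + (0 + 0)) | c.c.0 ⊢ —c→ q1
  q1 = (0 + 0 + (0 + 0)) | c.0 ⊢ —c→ q2
  q2 = (0 + 0 + (0 + 0)) | 0 ⊢ ∅
Partition-refinement fixed point:
  B0 = {p0, q0}
  B1 = {p1, q1}
  B2 = {p2, q2}
p0 ∈ B0, q0 ∈ B0 → same block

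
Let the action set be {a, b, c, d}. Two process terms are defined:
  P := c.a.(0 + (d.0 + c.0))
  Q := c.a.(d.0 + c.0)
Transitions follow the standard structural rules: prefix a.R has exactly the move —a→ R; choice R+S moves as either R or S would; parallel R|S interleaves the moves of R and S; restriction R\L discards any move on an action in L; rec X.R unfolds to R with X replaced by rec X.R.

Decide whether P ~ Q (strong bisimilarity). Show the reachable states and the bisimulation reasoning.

P ~ Q

Reachable graph of P (4 states):
  p0 = c.a.(0 + (d.0 + c.0)) :: —c→ p1
  p1 = a.(0 + (d.0 + c.0)) :: —a→ p2
  p2 = 0 + (d.0 + c.0) :: —c→ p3, —d→ p3
  p3 = 0 :: ∅
Reachable graph of Q (4 states):
  q0 = c.a.(d.0 + c.0) :: —c→ q1
  q1 = a.(d.0 + c.0) :: —a→ q2
  q2 = d.0 + c.0 :: —c→ q3, —d→ q3
  q3 = 0 :: ∅
Coarsest stable partition (strong bisimilarity classes):
  B0 = {p0, q0}
  B1 = {p1, q1}
  B2 = {p2, q2}
  B3 = {p3, q3}
p0 ∈ B0, q0 ∈ B0 → same block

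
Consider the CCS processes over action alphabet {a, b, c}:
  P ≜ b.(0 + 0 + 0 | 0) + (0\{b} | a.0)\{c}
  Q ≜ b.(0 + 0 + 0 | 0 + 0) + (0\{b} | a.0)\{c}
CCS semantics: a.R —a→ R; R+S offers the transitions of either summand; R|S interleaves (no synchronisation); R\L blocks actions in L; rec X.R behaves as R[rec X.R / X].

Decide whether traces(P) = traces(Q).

LTS(P): 3 reachable states
  s0 = b.(0 + 0 + 0 | 0) + (0\{b} | a.0)\{c} has moves --a--▸ s1, --b--▸ s2
  s1 = (0\{b} | 0)\{c} has moves ·
  s2 = 0 + 0 + 0 | 0 has moves ·
LTS(Q): 3 reachable states
  t0 = b.(0 + 0 + 0 | 0 + 0) + (0\{b} | a.0)\{c} has moves --a--▸ t1, --b--▸ t2
  t1 = (0\{b} | 0)\{c} has moves ·
  t2 = 0 + 0 + 0 | 0 + 0 has moves ·
Bisimilarity quotient blocks:
  B0 = {s0, t0}
  B1 = {s1, s2, t1, t2}
s0 ∈ B0, t0 ∈ B0 → same block
Bisimilar ⇒ trace-equivalent.

YES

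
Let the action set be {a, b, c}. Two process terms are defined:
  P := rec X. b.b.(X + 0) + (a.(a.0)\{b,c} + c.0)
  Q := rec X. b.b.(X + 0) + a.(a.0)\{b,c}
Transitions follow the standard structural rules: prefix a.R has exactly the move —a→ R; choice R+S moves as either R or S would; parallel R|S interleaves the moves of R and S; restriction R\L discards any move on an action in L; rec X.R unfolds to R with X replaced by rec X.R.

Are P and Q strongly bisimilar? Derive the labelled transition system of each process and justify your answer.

not bisimilar

P's transition system — 6 states:
  p0 = rec X. b.b.(X + 0) + (a.(a.0)\{b,c} + c.0) | ··a··> p1, ··b··> p2, ··c··> p3
  p1 = (a.0)\{b,c} | ··a··> p4
  p2 = b.((rec X. b.b.(X + 0) + (a.(a.0)\{b,c} + c.0)) + 0) | ··b··> p5
  p3 = 0 | (no moves)
  p4 = 0\{b,c} | (no moves)
  p5 = (rec X. b.b.(X + 0) + (a.(a.0)\{b,c} + c.0)) + 0 | ··a··> p1, ··b··> p2, ··c··> p3
Q's transition system — 5 states:
  q0 = rec X. b.b.(X + 0) + a.(a.0)\{b,c} | ··a··> q1, ··b··> q2
  q1 = (a.0)\{b,c} | ··a··> q3
  q2 = b.((rec X. b.b.(X + 0) + a.(a.0)\{b,c}) + 0) | ··b··> q4
  q3 = 0\{b,c} | (no moves)
  q4 = (rec X. b.b.(X + 0) + a.(a.0)\{b,c}) + 0 | ··a··> q1, ··b··> q2
Bisimilarity quotient blocks:
  B0 = {p0, p5}
  B1 = {p1, q1}
  B2 = {p3, p4, q3}
  B3 = {p2}
  B4 = {q0, q4}
  B5 = {q2}
p0 ∈ B0, q0 ∈ B4 → different blocks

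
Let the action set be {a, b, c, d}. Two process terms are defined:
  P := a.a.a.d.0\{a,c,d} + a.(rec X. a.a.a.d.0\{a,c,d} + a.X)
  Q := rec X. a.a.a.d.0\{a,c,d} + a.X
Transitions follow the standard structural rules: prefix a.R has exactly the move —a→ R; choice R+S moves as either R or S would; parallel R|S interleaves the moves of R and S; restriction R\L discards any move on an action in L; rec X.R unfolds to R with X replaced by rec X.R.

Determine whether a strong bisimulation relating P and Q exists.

LTS(P): 6 reachable states
  u0 = a.a.a.d.0\{a,c,d} + a.(rec X. a.a.a.d.0\{a,c,d} + a.X) :: —a→ u1, —a→ u2
  u1 = a.a.d.0\{a,c,d} :: —a→ u3
  u2 = rec X. a.a.a.d.0\{a,c,d} + a.X :: —a→ u1, —a→ u2
  u3 = a.d.0\{a,c,d} :: —a→ u4
  u4 = d.0\{a,c,d} :: —d→ u5
  u5 = 0\{a,c,d} :: ·
LTS(Q): 5 reachable states
  v0 = rec X. a.a.a.d.0\{a,c,d} + a.X :: —a→ v0, —a→ v1
  v1 = a.a.d.0\{a,c,d} :: —a→ v2
  v2 = a.d.0\{a,c,d} :: —a→ v3
  v3 = d.0\{a,c,d} :: —d→ v4
  v4 = 0\{a,c,d} :: ·
Partition-refinement fixed point:
  B0 = {u0, u2, v0}
  B1 = {u1, v1}
  B2 = {u3, v2}
  B3 = {u4, v3}
  B4 = {u5, v4}
u0 ∈ B0, v0 ∈ B0 → same block

bisimilar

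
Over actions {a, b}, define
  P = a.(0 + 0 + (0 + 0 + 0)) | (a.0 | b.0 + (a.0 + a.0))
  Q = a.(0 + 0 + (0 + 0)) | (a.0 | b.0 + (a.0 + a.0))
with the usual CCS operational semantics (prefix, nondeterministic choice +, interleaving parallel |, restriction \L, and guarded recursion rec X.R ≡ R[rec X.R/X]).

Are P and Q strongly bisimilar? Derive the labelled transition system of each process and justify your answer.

Reachable graph of P (10 states):
  s0 = a.(0 + 0 + (0 + 0 + 0)) | (a.0 | b.0 + (a.0 + a.0)) → ··a··> s1, ··a··> s2, ··a··> s3, ··b··> s4
  s1 = (0 + 0 + (0 + 0 + 0)) | (a.0 | b.0 + (a.0 + a.0)) → ··a··> s5, ··a··> s6, ··b··> s7
  s2 = a.(0 + 0 + (0 + 0 + 0)) | (0 | b.0) → ··a··> s5, ··b··> s8
  s3 = a.(0 + 0 + (0 + 0 + 0)) | 0 → ··a··> s6
  s4 = a.(0 + 0 + (0 + 0 + 0)) | (a.0 | 0) → ··a··> s7, ··a··> s8
  s5 = (0 + 0 + (0 + 0 + 0)) | (0 | b.0) → ··b··> s9
  s6 = (0 + 0 + (0 + 0 + 0)) | 0 → ∅
  s7 = (0 + 0 + (0 + 0 + 0)) | (a.0 | 0) → ··a··> s9
  s8 = a.(0 + 0 + (0 + 0 + 0)) | (0 | 0) → ··a··> s9
  s9 = (0 + 0 + (0 + 0 + 0)) | (0 | 0) → ∅
Reachable graph of Q (10 states):
  t0 = a.(0 + 0 + (0 + 0)) | (a.0 | b.0 + (a.0 + a.0)) → ··a··> t1, ··a··> t2, ··a··> t3, ··b··> t4
  t1 = (0 + 0 + (0 + 0)) | (a.0 | b.0 + (a.0 + a.0)) → ··a··> t5, ··a··> t6, ··b··> t7
  t2 = a.(0 + 0 + (0 + 0)) | (0 | b.0) → ··a··> t5, ··b··> t8
  t3 = a.(0 + 0 + (0 + 0)) | 0 → ··a··> t6
  t4 = a.(0 + 0 + (0 + 0)) | (a.0 | 0) → ··a··> t7, ··a··> t8
  t5 = (0 + 0 + (0 + 0)) | (0 | b.0) → ··b··> t9
  t6 = (0 + 0 + (0 + 0)) | 0 → ∅
  t7 = (0 + 0 + (0 + 0)) | (a.0 | 0) → ··a··> t9
  t8 = a.(0 + 0 + (0 + 0)) | (0 | 0) → ··a··> t9
  t9 = (0 + 0 + (0 + 0)) | (0 | 0) → ∅
Partition-refinement fixed point:
  B0 = {s0, t0}
  B1 = {s3, s7, s8, t3, t7, t8}
  B2 = {s6, s9, t6, t9}
  B3 = {s1, t1}
  B4 = {s5, t5}
  B5 = {s4, t4}
  B6 = {s2, t2}
s0 ∈ B0, t0 ∈ B0 → same block

P ~ Q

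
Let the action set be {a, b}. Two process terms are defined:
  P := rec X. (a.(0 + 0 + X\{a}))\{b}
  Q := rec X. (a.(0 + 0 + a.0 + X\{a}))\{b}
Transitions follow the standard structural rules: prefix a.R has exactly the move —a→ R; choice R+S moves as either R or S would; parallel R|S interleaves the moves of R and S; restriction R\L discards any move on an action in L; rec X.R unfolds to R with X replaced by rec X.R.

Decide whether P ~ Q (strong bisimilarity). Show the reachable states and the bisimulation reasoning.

not bisimilar

P's transition system — 2 states:
  m0 = rec X. (a.(0 + 0 + X\{a}))\{b} → =a=> m1
  m1 = (0 + 0 + (rec X. (a.(0 + 0 + X\{a}))\{b})\{a})\{b} → deadlocked
Q's transition system — 3 states:
  n0 = rec X. (a.(0 + 0 + a.0 + X\{a}))\{b} → =a=> n1
  n1 = (0 + 0 + a.0 + (rec X. (a.(0 + 0 + a.0 + X\{a}))\{b})\{a})\{b} → =a=> n2
  n2 = 0\{b} → deadlocked
Partition-refinement fixed point:
  B0 = {m0, n1}
  B1 = {m1, n2}
  B2 = {n0}
m0 ∈ B0, n0 ∈ B2 → different blocks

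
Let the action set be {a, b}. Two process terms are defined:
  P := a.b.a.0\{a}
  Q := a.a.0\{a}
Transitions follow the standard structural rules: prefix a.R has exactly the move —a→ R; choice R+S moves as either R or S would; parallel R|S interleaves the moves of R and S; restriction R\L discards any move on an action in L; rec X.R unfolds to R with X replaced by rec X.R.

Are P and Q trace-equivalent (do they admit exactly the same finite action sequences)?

NO — witness ⟨ab⟩

Reachable graph of P (4 states):
  m0 = a.b.a.0\{a} has moves -a-> m1
  m1 = b.a.0\{a} has moves -b-> m2
  m2 = a.0\{a} has moves -a-> m3
  m3 = 0\{a} has moves deadlocked
Reachable graph of Q (3 states):
  n0 = a.a.0\{a} has moves -a-> n1
  n1 = a.0\{a} has moves -a-> n2
  n2 = 0\{a} has moves deadlocked
Trace ⟨ab⟩ through P, begin at {m0}:
  [1] a ⇒ {m1}
  [2] b ⇒ {m2}
  ✓ P
Trace ⟨ab⟩ through Q, begin at {n0}:
  [1] a ⇒ {n1}
  [2] b ⇒ no successor for Q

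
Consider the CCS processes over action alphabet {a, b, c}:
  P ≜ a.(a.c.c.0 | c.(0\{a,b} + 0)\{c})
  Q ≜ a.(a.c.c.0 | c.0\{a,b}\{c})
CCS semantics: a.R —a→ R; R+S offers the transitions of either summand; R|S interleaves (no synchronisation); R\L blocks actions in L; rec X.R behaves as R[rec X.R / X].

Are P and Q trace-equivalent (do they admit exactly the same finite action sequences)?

Reachable graph of P (9 states):
  p0 = a.(a.c.c.0 | c.(0\{a,b} + 0)\{c}) | --a--▸ p1
  p1 = a.c.c.0 | c.(0\{a,b} + 0)\{c} | --a--▸ p2, --c--▸ p3
  p2 = c.c.0 | c.(0\{a,b} + 0)\{c} | --c--▸ p4, --c--▸ p5
  p3 = a.c.c.0 | (0\{a,b} + 0)\{c} | --a--▸ p5
  p4 = c.0 | c.(0\{a,b} + 0)\{c} | --c--▸ p6, --c--▸ p7
  p5 = c.c.0 | (0\{a,b} + 0)\{c} | --c--▸ p7
  p6 = 0 | c.(0\{a,b} + 0)\{c} | --c--▸ p8
  p7 = c.0 | (0\{a,b} + 0)\{c} | --c--▸ p8
  p8 = 0 | (0\{a,b} + 0)\{c} | (no moves)
Reachable graph of Q (9 states):
  q0 = a.(a.c.c.0 | c.0\{a,b}\{c}) | --a--▸ q1
  q1 = a.c.c.0 | c.0\{a,b}\{c} | --a--▸ q2, --c--▸ q3
  q2 = c.c.0 | c.0\{a,b}\{c} | --c--▸ q4, --c--▸ q5
  q3 = a.c.c.0 | 0\{a,b}\{c} | --a--▸ q5
  q4 = c.0 | c.0\{a,b}\{c} | --c--▸ q6, --c--▸ q7
  q5 = c.c.0 | 0\{a,b}\{c} | --c--▸ q7
  q6 = 0 | c.0\{a,b}\{c} | --c--▸ q8
  q7 = c.0 | 0\{a,b}\{c} | --c--▸ q8
  q8 = 0 | 0\{a,b}\{c} | (no moves)
Partition-refinement fixed point:
  B0 = {p0, q0}
  B1 = {p1, q1}
  B2 = {p2, q2}
  B3 = {p4, p5, q4, q5}
  B4 = {p6, p7, q6, q7}
  B5 = {p8, q8}
  B6 = {p3, q3}
p0 ∈ B0, q0 ∈ B0 → same block
Bisimilar ⇒ trace-equivalent.

YES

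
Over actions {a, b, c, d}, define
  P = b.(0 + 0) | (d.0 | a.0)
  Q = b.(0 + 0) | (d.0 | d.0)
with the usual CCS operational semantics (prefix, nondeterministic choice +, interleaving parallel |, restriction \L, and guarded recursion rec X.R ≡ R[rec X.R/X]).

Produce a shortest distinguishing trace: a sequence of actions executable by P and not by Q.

a

Reachable graph of P (8 states):
  p0 = b.(0 + 0) | (d.0 | a.0) ⊢ =a=> p1, =b=> p2, =d=> p3
  p1 = b.(0 + 0) | (d.0 | 0) ⊢ =b=> p4, =d=> p5
  p2 = (0 + 0) | (d.0 | a.0) ⊢ =a=> p4, =d=> p6
  p3 = b.(0 + 0) | (0 | a.0) ⊢ =a=> p5, =b=> p6
  p4 = (0 + 0) | (d.0 | 0) ⊢ =d=> p7
  p5 = b.(0 + 0) | (0 | 0) ⊢ =b=> p7
  p6 = (0 + 0) | (0 | a.0) ⊢ =a=> p7
  p7 = (0 + 0) | (0 | 0) ⊢ deadlocked
Reachable graph of Q (8 states):
  q0 = b.(0 + 0) | (d.0 | d.0) ⊢ =b=> q1, =d=> q2, =d=> q3
  q1 = (0 + 0) | (d.0 | d.0) ⊢ =d=> q4, =d=> q5
  q2 = b.(0 + 0) | (0 | d.0) ⊢ =b=> q4, =d=> q6
  q3 = b.(0 + 0) | (d.0 | 0) ⊢ =b=> q5, =d=> q6
  q4 = (0 + 0) | (0 | d.0) ⊢ =d=> q7
  q5 = (0 + 0) | (d.0 | 0) ⊢ =d=> q7
  q6 = b.(0 + 0) | (0 | 0) ⊢ =b=> q7
  q7 = (0 + 0) | (0 | 0) ⊢ deadlocked
Trace ⟨a⟩ through P, begin at {p0}:
  after a @ step 1: {p1}
  ✓ P
Trace ⟨a⟩ through Q, begin at {q0}:
  after a @ step 1: ∅  — Q cannot continue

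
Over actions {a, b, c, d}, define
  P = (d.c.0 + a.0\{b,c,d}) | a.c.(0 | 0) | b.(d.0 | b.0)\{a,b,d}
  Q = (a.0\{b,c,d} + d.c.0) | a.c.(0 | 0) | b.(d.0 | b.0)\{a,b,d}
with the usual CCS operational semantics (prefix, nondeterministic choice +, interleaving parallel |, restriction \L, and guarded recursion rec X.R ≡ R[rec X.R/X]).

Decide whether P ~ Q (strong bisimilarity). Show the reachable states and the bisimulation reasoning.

LTS(P): 24 reachable states
  s0 = (d.c.0 + a.0\{b,c,d}) | a.c.(0 | 0) | b.(d.0 | b.0)\{a,b,d} ⊢ =a=> s1, =a=> s2, =b=> s3, =d=> s4
  s1 = (d.c.0 + a.0\{b,c,d}) | c.(0 | 0) | b.(d.0 | b.0)\{a,b,d} ⊢ =a=> s5, =b=> s6, =c=> s7, =d=> s8
  s2 = 0\{b,c,d} | a.c.(0 | 0) | b.(d.0 | b.0)\{a,b,d} ⊢ =a=> s5, =b=> s9
  s3 = (d.c.0 + a.0\{b,c,d}) | a.c.(0 | 0) | (d.0 | b.0)\{a,b,d} ⊢ =a=> s6, =a=> s9, =d=> s10
  s4 = c.0 | a.c.(0 | 0) | b.(d.0 | b.0)\{a,b,d} ⊢ =a=> s8, =b=> s10, =c=> s11
  s5 = 0\{b,c,d} | c.(0 | 0) | b.(d.0 | b.0)\{a,b,d} ⊢ =b=> s12, =c=> s13
  s6 = (d.c.0 + a.0\{b,c,d}) | c.(0 | 0) | (d.0 | b.0)\{a,b,d} ⊢ =a=> s12, =c=> s14, =d=> s15
  s7 = (d.c.0 + a.0\{b,c,d}) | (0 | 0) | b.(d.0 | b.0)\{a,b,d} ⊢ =a=> s13, =b=> s14, =d=> s16
  s8 = c.0 | c.(0 | 0) | b.(d.0 | b.0)\{a,b,d} ⊢ =b=> s15, =c=> s16, =c=> s17
  s9 = 0\{b,c,d} | a.c.(0 | 0) | (d.0 | b.0)\{a,b,d} ⊢ =a=> s12
  s10 = c.0 | a.c.(0 | 0) | (d.0 | b.0)\{a,b,d} ⊢ =a=> s15, =c=> s18
  s11 = 0 | a.c.(0 | 0) | b.(d.0 | b.0)\{a,b,d} ⊢ =a=> s17, =b=> s18
  s12 = 0\{b,c,d} | c.(0 | 0) | (d.0 | b.0)\{a,b,d} ⊢ =c=> s19
  s13 = 0\{b,c,d} | (0 | 0) | b.(d.0 | b.0)\{a,b,d} ⊢ =b=> s19
  s14 = (d.c.0 + a.0\{b,c,d}) | (0 | 0) | (d.0 | b.0)\{a,b,d} ⊢ =a=> s19, =d=> s20
  s15 = c.0 | c.(0 | 0) | (d.0 | b.0)\{a,b,d} ⊢ =c=> s20, =c=> s21
  s16 = c.0 | (0 | 0) | b.(d.0 | b.0)\{a,b,d} ⊢ =b=> s20, =c=> s22
  s17 = 0 | c.(0 | 0) | b.(d.0 | b.0)\{a,b,d} ⊢ =b=> s21, =c=> s22
  s18 = 0 | a.c.(0 | 0) | (d.0 | b.0)\{a,b,d} ⊢ =a=> s21
  s19 = 0\{b,c,d} | (0 | 0) | (d.0 | b.0)\{a,b,d} ⊢ deadlocked
  s20 = c.0 | (0 | 0) | (d.0 | b.0)\{a,b,d} ⊢ =c=> s23
  s21 = 0 | c.(0 | 0) | (d.0 | b.0)\{a,b,d} ⊢ =c=> s23
  s22 = 0 | (0 | 0) | b.(d.0 | b.0)\{a,b,d} ⊢ =b=> s23
  s23 = 0 | (0 | 0) | (d.0 | b.0)\{a,b,d} ⊢ deadlocked
LTS(Q): 24 reachable states
  t0 = (a.0\{b,c,d} + d.c.0) | a.c.(0 | 0) | b.(d.0 | b.0)\{a,b,d} ⊢ =a=> t1, =a=> t2, =b=> t3, =d=> t4
  t1 = (a.0\{b,c,d} + d.c.0) | c.(0 | 0) | b.(d.0 | b.0)\{a,b,d} ⊢ =a=> t5, =b=> t6, =c=> t7, =d=> t8
  t2 = 0\{b,c,d} | a.c.(0 | 0) | b.(d.0 | b.0)\{a,b,d} ⊢ =a=> t5, =b=> t9
  t3 = (a.0\{b,c,d} + d.c.0) | a.c.(0 | 0) | (d.0 | b.0)\{a,b,d} ⊢ =a=> t6, =a=> t9, =d=> t10
  t4 = c.0 | a.c.(0 | 0) | b.(d.0 | b.0)\{a,b,d} ⊢ =a=> t8, =b=> t10, =c=> t11
  t5 = 0\{b,c,d} | c.(0 | 0) | b.(d.0 | b.0)\{a,b,d} ⊢ =b=> t12, =c=> t13
  t6 = (a.0\{b,c,d} + d.c.0) | c.(0 | 0) | (d.0 | b.0)\{a,b,d} ⊢ =a=> t12, =c=> t14, =d=> t15
  t7 = (a.0\{b,c,d} + d.c.0) | (0 | 0) | b.(d.0 | b.0)\{a,b,d} ⊢ =a=> t13, =b=> t14, =d=> t16
  t8 = c.0 | c.(0 | 0) | b.(d.0 | b.0)\{a,b,d} ⊢ =b=> t15, =c=> t16, =c=> t17
  t9 = 0\{b,c,d} | a.c.(0 | 0) | (d.0 | b.0)\{a,b,d} ⊢ =a=> t12
  t10 = c.0 | a.c.(0 | 0) | (d.0 | b.0)\{a,b,d} ⊢ =a=> t15, =c=> t18
  t11 = 0 | a.c.(0 | 0) | b.(d.0 | b.0)\{a,b,d} ⊢ =a=> t17, =b=> t18
  t12 = 0\{b,c,d} | c.(0 | 0) | (d.0 | b.0)\{a,b,d} ⊢ =c=> t19
  t13 = 0\{b,c,d} | (0 | 0) | b.(d.0 | b.0)\{a,b,d} ⊢ =b=> t19
  t14 = (a.0\{b,c,d} + d.c.0) | (0 | 0) | (d.0 | b.0)\{a,b,d} ⊢ =a=> t19, =d=> t20
  t15 = c.0 | c.(0 | 0) | (d.0 | b.0)\{a,b,d} ⊢ =c=> t20, =c=> t21
  t16 = c.0 | (0 | 0) | b.(d.0 | b.0)\{a,b,d} ⊢ =b=> t20, =c=> t22
  t17 = 0 | c.(0 | 0) | b.(d.0 | b.0)\{a,b,d} ⊢ =b=> t21, =c=> t22
  t18 = 0 | a.c.(0 | 0) | (d.0 | b.0)\{a,b,d} ⊢ =a=> t21
  t19 = 0\{b,c,d} | (0 | 0) | (d.0 | b.0)\{a,b,d} ⊢ deadlocked
  t20 = c.0 | (0 | 0) | (d.0 | b.0)\{a,b,d} ⊢ =c=> t23
  t21 = 0 | c.(0 | 0) | (d.0 | b.0)\{a,b,d} ⊢ =c=> t23
  t22 = 0 | (0 | 0) | b.(d.0 | b.0)\{a,b,d} ⊢ =b=> t23
  t23 = 0 | (0 | 0) | (d.0 | b.0)\{a,b,d} ⊢ deadlocked
Partition-refinement fixed point:
  B0 = {s0, t0}
  B1 = {s11, s2, t11, t2}
  B2 = {s18, s9, t18, t9}
  B3 = {s12, s20, s21, t12, t20, t21}
  B4 = {s19, s23, t19, t23}
  B5 = {s16, s17, s5, t16, t17, t5}
  B6 = {s13, s22, t13, t22}
  B7 = {s3, t3}
  B8 = {s10, t10}
  B9 = {s15, t15}
  B10 = {s6, t6}
  B11 = {s14, t14}
  B12 = {s4, t4}
  B13 = {s8, t8}
  B14 = {s1, t1}
  B15 = {s7, t7}
s0 ∈ B0, t0 ∈ B0 → same block

bisimilar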